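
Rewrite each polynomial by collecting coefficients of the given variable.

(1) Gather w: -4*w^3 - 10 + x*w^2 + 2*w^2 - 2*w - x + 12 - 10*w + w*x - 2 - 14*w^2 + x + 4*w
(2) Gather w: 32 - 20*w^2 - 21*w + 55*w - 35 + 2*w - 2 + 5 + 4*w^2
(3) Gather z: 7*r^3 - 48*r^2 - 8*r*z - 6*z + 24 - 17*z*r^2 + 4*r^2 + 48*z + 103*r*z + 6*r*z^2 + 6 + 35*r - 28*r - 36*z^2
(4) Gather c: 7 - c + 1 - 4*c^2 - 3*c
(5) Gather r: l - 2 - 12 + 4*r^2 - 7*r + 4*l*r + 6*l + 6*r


(1) = -4*w^3 + w^2*(x - 12) + w*(x - 8)
(2) = -16*w^2 + 36*w
(3) = 7*r^3 - 44*r^2 + 7*r + z^2*(6*r - 36) + z*(-17*r^2 + 95*r + 42) + 30
(4) = -4*c^2 - 4*c + 8
(5) = 7*l + 4*r^2 + r*(4*l - 1) - 14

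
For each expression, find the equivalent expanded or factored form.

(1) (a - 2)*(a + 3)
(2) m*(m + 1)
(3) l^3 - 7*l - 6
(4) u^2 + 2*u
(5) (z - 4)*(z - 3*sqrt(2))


(1) = a^2 + a - 6
(2) = m^2 + m
(3) = (l - 3)*(l + 1)*(l + 2)
(4) = u*(u + 2)
(5) = z^2 - 3*sqrt(2)*z - 4*z + 12*sqrt(2)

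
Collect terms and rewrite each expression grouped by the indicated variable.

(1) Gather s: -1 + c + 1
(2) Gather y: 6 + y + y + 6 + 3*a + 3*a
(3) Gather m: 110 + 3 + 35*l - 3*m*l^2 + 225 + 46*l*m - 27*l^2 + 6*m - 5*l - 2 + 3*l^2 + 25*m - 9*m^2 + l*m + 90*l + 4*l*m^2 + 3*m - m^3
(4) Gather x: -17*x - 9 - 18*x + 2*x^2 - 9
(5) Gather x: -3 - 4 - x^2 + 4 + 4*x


(1) = c
(2) = 6*a + 2*y + 12
(3) = -24*l^2 + 120*l - m^3 + m^2*(4*l - 9) + m*(-3*l^2 + 47*l + 34) + 336
(4) = 2*x^2 - 35*x - 18
(5) = -x^2 + 4*x - 3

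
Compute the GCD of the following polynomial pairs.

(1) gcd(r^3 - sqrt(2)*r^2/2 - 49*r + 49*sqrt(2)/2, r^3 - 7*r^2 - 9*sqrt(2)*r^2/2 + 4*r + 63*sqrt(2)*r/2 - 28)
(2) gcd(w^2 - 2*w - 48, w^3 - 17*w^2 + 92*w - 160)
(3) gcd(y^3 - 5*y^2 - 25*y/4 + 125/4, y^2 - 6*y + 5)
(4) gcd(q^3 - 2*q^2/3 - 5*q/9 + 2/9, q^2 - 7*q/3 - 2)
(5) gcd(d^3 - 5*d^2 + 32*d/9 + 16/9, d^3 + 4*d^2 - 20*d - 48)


(1) = r^2 + r*(-7 - sqrt(2)/2) + 7*sqrt(2)/2
(2) = w - 8
(3) = y - 5
(4) = q + 2/3
(5) = d - 4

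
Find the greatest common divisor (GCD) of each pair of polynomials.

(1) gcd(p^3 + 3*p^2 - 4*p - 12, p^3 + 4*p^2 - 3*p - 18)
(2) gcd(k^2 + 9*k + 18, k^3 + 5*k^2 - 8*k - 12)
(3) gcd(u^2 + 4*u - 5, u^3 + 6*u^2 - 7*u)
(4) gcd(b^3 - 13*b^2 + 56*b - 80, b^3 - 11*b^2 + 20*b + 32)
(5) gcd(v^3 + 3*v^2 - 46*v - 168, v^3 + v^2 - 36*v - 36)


(1) = gcd((p - 2)*(p + 2)*(p + 3), (p - 2)*(p + 3)^2) = p^2 + p - 6
(2) = k + 6
(3) = gcd((u - 1)*(u + 5), u*(u - 1)*(u + 7)) = u - 1
(4) = gcd((b - 5)*(b - 4)^2, (b - 8)*(b - 4)*(b + 1)) = b - 4
(5) = v + 6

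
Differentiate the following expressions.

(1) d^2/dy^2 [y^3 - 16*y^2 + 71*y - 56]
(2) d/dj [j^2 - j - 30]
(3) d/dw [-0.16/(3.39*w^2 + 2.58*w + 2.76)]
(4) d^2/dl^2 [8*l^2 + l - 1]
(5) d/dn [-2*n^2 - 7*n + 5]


(1) = 6*y - 32
(2) = 2*j - 1
(3) = (1.0848*w + 0.4128)/(3.39*w^2 + 2.58*w + 2.76)^2
(4) = 16
(5) = -4*n - 7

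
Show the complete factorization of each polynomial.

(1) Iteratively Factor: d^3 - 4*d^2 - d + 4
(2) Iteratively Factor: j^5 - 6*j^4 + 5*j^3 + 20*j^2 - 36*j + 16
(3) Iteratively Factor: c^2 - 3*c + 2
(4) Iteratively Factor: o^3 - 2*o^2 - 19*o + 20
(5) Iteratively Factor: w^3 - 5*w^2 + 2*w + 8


(1) = (d - 1)*(d^2 - 3*d - 4) = (d - 1)*(d + 1)*(d - 4)
(2) = (j - 1)*(j^4 - 5*j^3 + 20*j - 16) = (j - 2)*(j - 1)*(j^3 - 3*j^2 - 6*j + 8) = (j - 2)*(j - 1)*(j + 2)*(j^2 - 5*j + 4) = (j - 2)*(j - 1)^2*(j + 2)*(j - 4)
(3) = (c - 2)*(c - 1)
(4) = (o - 5)*(o^2 + 3*o - 4) = (o - 5)*(o - 1)*(o + 4)
(5) = (w - 4)*(w^2 - w - 2) = (w - 4)*(w - 2)*(w + 1)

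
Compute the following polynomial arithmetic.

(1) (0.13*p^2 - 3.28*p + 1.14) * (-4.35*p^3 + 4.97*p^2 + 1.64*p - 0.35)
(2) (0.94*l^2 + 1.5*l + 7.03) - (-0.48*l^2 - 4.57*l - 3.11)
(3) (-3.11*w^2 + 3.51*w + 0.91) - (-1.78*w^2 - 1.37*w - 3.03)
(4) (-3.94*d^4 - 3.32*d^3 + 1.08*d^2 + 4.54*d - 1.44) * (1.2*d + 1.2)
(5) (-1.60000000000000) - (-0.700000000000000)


(1) = -0.5655*p^5 + 14.9141*p^4 - 21.0474*p^3 + 0.2411*p^2 + 3.0176*p - 0.399
(2) = 1.42*l^2 + 6.07*l + 10.14
(3) = -1.33*w^2 + 4.88*w + 3.94
(4) = -4.728*d^5 - 8.712*d^4 - 2.688*d^3 + 6.744*d^2 + 3.72*d - 1.728
(5) = -0.900000000000000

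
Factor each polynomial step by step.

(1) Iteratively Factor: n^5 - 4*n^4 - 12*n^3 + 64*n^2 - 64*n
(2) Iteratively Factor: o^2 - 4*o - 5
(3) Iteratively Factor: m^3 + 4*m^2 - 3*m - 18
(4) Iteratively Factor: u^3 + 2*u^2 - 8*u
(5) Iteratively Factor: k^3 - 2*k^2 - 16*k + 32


(1) = (n + 4)*(n^4 - 8*n^3 + 20*n^2 - 16*n) = n*(n + 4)*(n^3 - 8*n^2 + 20*n - 16) = n*(n - 4)*(n + 4)*(n^2 - 4*n + 4) = n*(n - 4)*(n - 2)*(n + 4)*(n - 2)
(2) = (o - 5)*(o + 1)
(3) = (m + 3)*(m^2 + m - 6) = (m - 2)*(m + 3)*(m + 3)
(4) = (u + 4)*(u^2 - 2*u) = u*(u + 4)*(u - 2)
(5) = (k - 4)*(k^2 + 2*k - 8) = (k - 4)*(k - 2)*(k + 4)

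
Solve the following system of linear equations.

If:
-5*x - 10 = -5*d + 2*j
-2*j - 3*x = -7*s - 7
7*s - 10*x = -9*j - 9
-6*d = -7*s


Then:
d = -961/179
j = -695/179
s = -5766/1253
x = -1041/179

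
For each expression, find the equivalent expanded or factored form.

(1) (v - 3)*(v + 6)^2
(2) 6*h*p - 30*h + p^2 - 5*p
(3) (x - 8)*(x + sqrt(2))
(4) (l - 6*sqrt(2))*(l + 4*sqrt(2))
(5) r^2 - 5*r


(1) = v^3 + 9*v^2 - 108
(2) = (6*h + p)*(p - 5)
(3) = x^2 - 8*x + sqrt(2)*x - 8*sqrt(2)
(4) = l^2 - 2*sqrt(2)*l - 48
(5) = r*(r - 5)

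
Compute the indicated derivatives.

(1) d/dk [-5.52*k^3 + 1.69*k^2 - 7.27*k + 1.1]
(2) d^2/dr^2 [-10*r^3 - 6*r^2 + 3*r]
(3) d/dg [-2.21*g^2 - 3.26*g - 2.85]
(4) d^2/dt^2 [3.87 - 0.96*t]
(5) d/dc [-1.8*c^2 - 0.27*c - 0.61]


(1) = -16.56*k^2 + 3.38*k - 7.27
(2) = -60*r - 12
(3) = -4.42*g - 3.26
(4) = 0
(5) = -3.6*c - 0.27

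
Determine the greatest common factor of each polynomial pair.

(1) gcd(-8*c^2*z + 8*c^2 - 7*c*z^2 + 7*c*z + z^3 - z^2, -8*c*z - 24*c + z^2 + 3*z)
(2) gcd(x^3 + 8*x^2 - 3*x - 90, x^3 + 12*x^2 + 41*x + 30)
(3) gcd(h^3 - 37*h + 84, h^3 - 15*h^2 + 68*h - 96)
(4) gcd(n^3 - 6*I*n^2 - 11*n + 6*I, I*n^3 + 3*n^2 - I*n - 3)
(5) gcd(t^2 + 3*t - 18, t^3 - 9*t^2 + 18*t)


(1) = -8*c + z
(2) = gcd((x - 3)*(x + 5)*(x + 6), (x + 1)*(x + 5)*(x + 6)) = x^2 + 11*x + 30
(3) = gcd((h - 4)*(h - 3)*(h + 7), (h - 8)*(h - 4)*(h - 3)) = h^2 - 7*h + 12
(4) = gcd((n - 3*I)*(n - 2*I)*(n - I), (n + 1)*(n - 3*I)*(I*n - I)) = n - 3*I
(5) = gcd((t - 3)*(t + 6), t*(t - 6)*(t - 3)) = t - 3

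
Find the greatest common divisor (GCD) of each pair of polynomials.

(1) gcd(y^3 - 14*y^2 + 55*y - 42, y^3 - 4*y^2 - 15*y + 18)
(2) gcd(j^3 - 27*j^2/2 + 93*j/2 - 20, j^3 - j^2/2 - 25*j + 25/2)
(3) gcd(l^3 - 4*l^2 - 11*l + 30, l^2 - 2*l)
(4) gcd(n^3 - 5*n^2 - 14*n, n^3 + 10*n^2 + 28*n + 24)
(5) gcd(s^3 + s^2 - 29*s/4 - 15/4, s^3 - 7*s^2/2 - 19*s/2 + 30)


(1) = gcd((y - 7)*(y - 6)*(y - 1), (y - 6)*(y - 1)*(y + 3)) = y^2 - 7*y + 6
(2) = j^2 - 11*j/2 + 5/2
(3) = l - 2
(4) = gcd(n*(n - 7)*(n + 2), (n + 2)^2*(n + 6)) = n + 2
(5) = s^2 + s/2 - 15/2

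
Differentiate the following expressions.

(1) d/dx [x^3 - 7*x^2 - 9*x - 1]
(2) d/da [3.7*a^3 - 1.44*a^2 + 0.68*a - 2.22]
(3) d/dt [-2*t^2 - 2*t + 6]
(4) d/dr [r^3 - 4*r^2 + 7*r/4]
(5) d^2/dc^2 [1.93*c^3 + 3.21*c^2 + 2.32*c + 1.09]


(1) = 3*x^2 - 14*x - 9
(2) = 11.1*a^2 - 2.88*a + 0.68
(3) = -4*t - 2
(4) = 3*r^2 - 8*r + 7/4
(5) = 11.58*c + 6.42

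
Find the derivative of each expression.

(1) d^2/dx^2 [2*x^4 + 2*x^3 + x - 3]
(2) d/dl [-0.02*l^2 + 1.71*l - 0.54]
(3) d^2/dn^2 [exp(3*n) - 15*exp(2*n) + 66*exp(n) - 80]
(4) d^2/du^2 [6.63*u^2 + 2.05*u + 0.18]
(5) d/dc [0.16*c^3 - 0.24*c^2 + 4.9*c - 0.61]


(1) = 12*x*(2*x + 1)
(2) = 1.71 - 0.04*l
(3) = (9*exp(2*n) - 60*exp(n) + 66)*exp(n)
(4) = 13.2600000000000
(5) = 0.48*c^2 - 0.48*c + 4.9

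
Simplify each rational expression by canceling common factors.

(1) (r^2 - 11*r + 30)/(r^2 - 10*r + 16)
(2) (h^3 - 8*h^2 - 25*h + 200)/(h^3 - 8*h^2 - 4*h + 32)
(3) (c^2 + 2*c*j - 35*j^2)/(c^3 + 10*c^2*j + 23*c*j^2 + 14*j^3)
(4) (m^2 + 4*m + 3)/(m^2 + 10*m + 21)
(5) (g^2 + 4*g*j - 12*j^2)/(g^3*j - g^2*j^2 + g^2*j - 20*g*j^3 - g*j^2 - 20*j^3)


(1) = (r^2 - 11*r + 30)/(r^2 - 10*r + 16)
(2) = (h^2 - 25)/(h^2 - 4)
(3) = (c - 5*j)/(c^2 + 3*c*j + 2*j^2)
(4) = (m + 1)/(m + 7)
(5) = (g^2 + 4*g*j - 12*j^2)/(g^3*j - g^2*j^2 + g^2*j - 20*g*j^3 - g*j^2 - 20*j^3)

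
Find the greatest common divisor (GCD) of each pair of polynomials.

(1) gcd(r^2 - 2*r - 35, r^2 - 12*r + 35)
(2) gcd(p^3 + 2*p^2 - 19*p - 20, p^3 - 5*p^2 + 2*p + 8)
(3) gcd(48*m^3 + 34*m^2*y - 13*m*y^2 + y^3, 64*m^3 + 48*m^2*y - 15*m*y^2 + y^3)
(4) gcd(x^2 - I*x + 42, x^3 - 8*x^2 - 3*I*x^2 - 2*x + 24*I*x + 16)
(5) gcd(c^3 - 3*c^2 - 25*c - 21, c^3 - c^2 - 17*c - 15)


(1) = r - 7
(2) = gcd((p - 4)*(p + 1)*(p + 5), (p - 4)*(p - 2)*(p + 1)) = p^2 - 3*p - 4
(3) = gcd((-8*m + y)*(-6*m + y)*(m + y), (-8*m + y)^2*(m + y)) = -8*m^2 - 7*m*y + y^2
(4) = gcd((x - 7*I)*(x + 6*I), (x - 8)*(x - 2*I)*(x - I)) = 1
(5) = gcd((c - 7)*(c + 1)*(c + 3), (c - 5)*(c + 1)*(c + 3)) = c^2 + 4*c + 3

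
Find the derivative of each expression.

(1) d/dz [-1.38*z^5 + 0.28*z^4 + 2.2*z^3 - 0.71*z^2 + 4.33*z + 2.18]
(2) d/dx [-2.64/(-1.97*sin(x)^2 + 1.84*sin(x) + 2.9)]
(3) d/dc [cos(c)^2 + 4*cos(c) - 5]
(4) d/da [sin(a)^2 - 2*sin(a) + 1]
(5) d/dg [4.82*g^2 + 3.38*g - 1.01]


(1) = -6.9*z^4 + 1.12*z^3 + 6.6*z^2 - 1.42*z + 4.33
(2) = (4.8576 - 10.4016*sin(x))*cos(x)/(-1.97*sin(x)^2 + 1.84*sin(x) + 2.9)^2
(3) = -2*(cos(c) + 2)*sin(c)
(4) = 2*(sin(a) - 1)*cos(a)
(5) = 9.64*g + 3.38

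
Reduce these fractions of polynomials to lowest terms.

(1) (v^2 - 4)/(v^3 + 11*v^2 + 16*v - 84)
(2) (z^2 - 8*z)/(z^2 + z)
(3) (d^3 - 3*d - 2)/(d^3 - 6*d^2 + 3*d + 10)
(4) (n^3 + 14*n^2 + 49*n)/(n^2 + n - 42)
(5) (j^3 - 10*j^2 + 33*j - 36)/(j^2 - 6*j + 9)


(1) = (v + 2)/(v^2 + 13*v + 42)
(2) = (z - 8)/(z + 1)
(3) = (d + 1)/(d - 5)
(4) = (n^2 + 7*n)/(n - 6)
(5) = j - 4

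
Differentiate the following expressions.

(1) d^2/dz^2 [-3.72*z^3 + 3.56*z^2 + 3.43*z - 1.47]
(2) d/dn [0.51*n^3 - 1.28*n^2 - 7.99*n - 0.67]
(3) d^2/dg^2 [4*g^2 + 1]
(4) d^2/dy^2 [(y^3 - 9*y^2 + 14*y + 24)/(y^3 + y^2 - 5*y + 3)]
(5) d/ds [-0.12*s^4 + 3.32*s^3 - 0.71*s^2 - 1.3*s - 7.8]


(1) = 7.12 - 22.32*z
(2) = 1.53*n^2 - 2.56*n - 7.99
(3) = 8
(4) = 2*(-10*y^4 + 37*y^3 + 117*y^2 + 639*y + 657)/(y^7 + 5*y^6 - 3*y^5 - 31*y^4 + 19*y^3 + 63*y^2 - 81*y + 27)
(5) = -0.48*s^3 + 9.96*s^2 - 1.42*s - 1.3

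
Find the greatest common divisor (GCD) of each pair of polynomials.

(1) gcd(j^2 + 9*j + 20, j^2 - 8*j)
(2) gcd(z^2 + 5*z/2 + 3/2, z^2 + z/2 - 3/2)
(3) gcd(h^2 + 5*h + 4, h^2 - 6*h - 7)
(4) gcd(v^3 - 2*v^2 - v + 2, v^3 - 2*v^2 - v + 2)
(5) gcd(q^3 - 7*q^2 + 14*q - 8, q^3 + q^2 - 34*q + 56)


(1) = gcd((j + 4)*(j + 5), j*(j - 8)) = 1
(2) = z + 3/2
(3) = gcd((h + 1)*(h + 4), (h - 7)*(h + 1)) = h + 1
(4) = gcd((v - 2)*(v - 1)*(v + 1), (v - 2)*(v - 1)*(v + 1)) = v^3 - 2*v^2 - v + 2
(5) = q^2 - 6*q + 8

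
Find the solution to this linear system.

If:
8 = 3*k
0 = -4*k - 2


Then:
No Solution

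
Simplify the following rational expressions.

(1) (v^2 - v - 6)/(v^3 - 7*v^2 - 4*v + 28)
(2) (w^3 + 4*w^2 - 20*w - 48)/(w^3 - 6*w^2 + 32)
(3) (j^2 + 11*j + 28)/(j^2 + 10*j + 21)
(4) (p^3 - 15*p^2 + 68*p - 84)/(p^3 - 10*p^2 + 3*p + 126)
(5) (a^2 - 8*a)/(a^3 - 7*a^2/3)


(1) = (v - 3)/(v^2 - 9*v + 14)
(2) = (w + 6)/(w - 4)
(3) = (j + 4)/(j + 3)
(4) = (p - 2)/(p + 3)
(5) = (3*a - 24)/(3*a^2 - 7*a)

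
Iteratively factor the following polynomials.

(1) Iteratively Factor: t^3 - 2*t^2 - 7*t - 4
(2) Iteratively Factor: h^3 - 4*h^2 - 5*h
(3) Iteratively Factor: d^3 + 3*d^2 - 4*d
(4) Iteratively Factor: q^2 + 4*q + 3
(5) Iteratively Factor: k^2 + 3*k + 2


(1) = (t - 4)*(t^2 + 2*t + 1) = (t - 4)*(t + 1)*(t + 1)
(2) = (h - 5)*(h^2 + h) = h*(h - 5)*(h + 1)
(3) = (d - 1)*(d^2 + 4*d) = d*(d - 1)*(d + 4)
(4) = (q + 1)*(q + 3)
(5) = (k + 2)*(k + 1)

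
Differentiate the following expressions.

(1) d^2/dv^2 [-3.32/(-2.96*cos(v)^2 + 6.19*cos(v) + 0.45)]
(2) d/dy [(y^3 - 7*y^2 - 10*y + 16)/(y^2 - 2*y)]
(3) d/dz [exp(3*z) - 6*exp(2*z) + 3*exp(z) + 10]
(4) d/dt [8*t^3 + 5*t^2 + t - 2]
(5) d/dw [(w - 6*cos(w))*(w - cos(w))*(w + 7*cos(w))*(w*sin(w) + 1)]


(1) = (116.354048*(1 - cos(v)^2)^2 - 182.491104*cos(v)^3 + 203.075436*cos(v)^2 + 355.734348*cos(v) - 379.617432)/(-2.96*cos(v)^2 + 6.19*cos(v) + 0.45)^3
(2) = (y^4 - 4*y^3 + 24*y^2 - 32*y + 32)/(y^2*(y^2 - 4*y + 4))
(3) = 3*(exp(2*z) - 4*exp(z) + 1)*exp(z)
(4) = 24*t^2 + 10*t + 1
(5) = w^4*cos(w) + 4*w^3*sin(w) - 43*w^2*cos(w)/4 - 129*w^2*cos(3*w)/4 + 3*w^2 - 43*w*sin(w)/2 + 43*w*sin(2*w) - 43*w*sin(3*w)/2 + 42*w*cos(2*w)^2 + 21*w*cos(2*w) - 21*w - 63*sin(w)/2 + 21*sin(2*w)/2 - 63*sin(3*w)/2 + 21*sin(4*w)/4 - 43*cos(2*w)/2 - 43/2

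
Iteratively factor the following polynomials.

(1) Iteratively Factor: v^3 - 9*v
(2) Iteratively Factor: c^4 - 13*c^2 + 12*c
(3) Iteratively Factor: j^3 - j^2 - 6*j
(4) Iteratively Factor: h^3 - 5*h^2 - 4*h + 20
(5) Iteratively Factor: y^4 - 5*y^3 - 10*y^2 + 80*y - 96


(1) = (v - 3)*(v^2 + 3*v) = v*(v - 3)*(v + 3)
(2) = (c - 1)*(c^3 + c^2 - 12*c) = (c - 1)*(c + 4)*(c^2 - 3*c) = c*(c - 1)*(c + 4)*(c - 3)
(3) = (j)*(j^2 - j - 6) = j*(j - 3)*(j + 2)
(4) = (h - 2)*(h^2 - 3*h - 10) = (h - 5)*(h - 2)*(h + 2)
(5) = (y + 4)*(y^3 - 9*y^2 + 26*y - 24) = (y - 2)*(y + 4)*(y^2 - 7*y + 12) = (y - 3)*(y - 2)*(y + 4)*(y - 4)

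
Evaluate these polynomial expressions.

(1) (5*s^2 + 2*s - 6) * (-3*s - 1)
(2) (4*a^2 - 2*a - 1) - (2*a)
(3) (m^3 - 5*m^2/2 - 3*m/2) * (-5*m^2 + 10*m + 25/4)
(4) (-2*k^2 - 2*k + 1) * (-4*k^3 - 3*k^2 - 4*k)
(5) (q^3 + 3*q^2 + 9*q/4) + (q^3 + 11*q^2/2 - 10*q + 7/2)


(1) = -15*s^3 - 11*s^2 + 16*s + 6
(2) = 4*a^2 - 4*a - 1
(3) = -5*m^5 + 45*m^4/2 - 45*m^3/4 - 245*m^2/8 - 75*m/8
(4) = 8*k^5 + 14*k^4 + 10*k^3 + 5*k^2 - 4*k
(5) = 2*q^3 + 17*q^2/2 - 31*q/4 + 7/2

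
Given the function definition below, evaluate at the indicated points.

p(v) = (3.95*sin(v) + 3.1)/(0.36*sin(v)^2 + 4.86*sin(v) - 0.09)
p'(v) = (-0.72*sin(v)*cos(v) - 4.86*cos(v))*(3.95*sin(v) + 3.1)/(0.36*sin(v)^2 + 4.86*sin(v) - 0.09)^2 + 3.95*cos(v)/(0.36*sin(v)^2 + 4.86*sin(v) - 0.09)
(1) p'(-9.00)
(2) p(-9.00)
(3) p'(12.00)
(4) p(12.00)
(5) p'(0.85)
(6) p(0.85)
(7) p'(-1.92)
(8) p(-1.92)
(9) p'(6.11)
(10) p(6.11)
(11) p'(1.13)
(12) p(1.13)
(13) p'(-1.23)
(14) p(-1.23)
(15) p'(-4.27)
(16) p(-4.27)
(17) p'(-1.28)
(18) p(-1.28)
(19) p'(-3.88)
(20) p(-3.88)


(1) = 3.25
(2) = -0.72
(3) = -1.84
(4) = -0.38
(5) = -0.83
(6) = 1.61
(7) = 0.26
(8) = 0.14
(9) = -17.67
(10) = -2.64
(11) = -0.38
(12) = 1.45
(13) = -0.26
(14) = 0.14
(15) = 0.38
(16) = 1.45
(17) = -0.21
(18) = 0.15
(19) = 1.16
(20) = 1.72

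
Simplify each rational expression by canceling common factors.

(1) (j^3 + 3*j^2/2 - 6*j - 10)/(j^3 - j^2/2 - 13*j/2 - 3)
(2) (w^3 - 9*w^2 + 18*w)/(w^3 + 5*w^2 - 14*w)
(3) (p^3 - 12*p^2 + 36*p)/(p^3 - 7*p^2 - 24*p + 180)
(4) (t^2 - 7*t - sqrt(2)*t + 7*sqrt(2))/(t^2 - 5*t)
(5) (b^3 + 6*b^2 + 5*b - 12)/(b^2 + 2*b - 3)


(1) = (2*j^2 - j - 10)/(2*j^2 - 5*j - 3)
(2) = (w^2 - 9*w + 18)/(w^2 + 5*w - 14)
(3) = p/(p + 5)
(4) = (t^2 + t*(-7 - sqrt(2)) + 7*sqrt(2))/(t^2 - 5*t)
(5) = b + 4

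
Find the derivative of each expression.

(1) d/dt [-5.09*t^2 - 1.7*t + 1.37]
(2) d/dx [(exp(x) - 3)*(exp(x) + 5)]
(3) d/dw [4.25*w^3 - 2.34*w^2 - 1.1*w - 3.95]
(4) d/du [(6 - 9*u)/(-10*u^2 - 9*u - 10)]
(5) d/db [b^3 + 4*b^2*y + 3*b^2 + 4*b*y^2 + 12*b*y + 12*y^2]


(1) = -10.18*t - 1.7
(2) = 2*(exp(x) + 1)*exp(x)
(3) = 12.75*w^2 - 4.68*w - 1.1
(4) = 6*(-15*u^2 + 20*u + 24)/(100*u^4 + 180*u^3 + 281*u^2 + 180*u + 100)
(5) = 3*b^2 + 8*b*y + 6*b + 4*y^2 + 12*y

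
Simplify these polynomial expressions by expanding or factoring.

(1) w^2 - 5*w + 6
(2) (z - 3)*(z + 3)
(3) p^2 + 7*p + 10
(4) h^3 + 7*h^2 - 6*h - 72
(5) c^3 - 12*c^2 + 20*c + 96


(1) = (w - 3)*(w - 2)
(2) = z^2 - 9
(3) = (p + 2)*(p + 5)
(4) = (h - 3)*(h + 4)*(h + 6)
(5) = (c - 8)*(c - 6)*(c + 2)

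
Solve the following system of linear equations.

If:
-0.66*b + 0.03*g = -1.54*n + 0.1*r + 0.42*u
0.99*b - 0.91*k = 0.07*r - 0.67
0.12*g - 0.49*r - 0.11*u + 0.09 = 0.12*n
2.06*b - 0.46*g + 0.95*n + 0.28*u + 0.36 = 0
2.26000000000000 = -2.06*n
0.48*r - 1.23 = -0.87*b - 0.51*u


Then:
b = 5.19
g = 13.96
k = 5.86
n = -1.10
r = 6.74
u = -12.78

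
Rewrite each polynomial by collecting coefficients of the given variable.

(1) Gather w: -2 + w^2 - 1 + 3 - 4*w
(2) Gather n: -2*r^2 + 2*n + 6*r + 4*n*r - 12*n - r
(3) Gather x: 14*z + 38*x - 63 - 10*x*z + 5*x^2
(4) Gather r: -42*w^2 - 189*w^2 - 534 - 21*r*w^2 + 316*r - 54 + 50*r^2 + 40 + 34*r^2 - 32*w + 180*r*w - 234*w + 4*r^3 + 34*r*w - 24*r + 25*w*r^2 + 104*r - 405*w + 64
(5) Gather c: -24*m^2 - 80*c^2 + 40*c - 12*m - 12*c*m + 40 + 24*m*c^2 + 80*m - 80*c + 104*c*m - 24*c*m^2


(1) = w^2 - 4*w
(2) = n*(4*r - 10) - 2*r^2 + 5*r
(3) = 5*x^2 + x*(38 - 10*z) + 14*z - 63
(4) = 4*r^3 + r^2*(25*w + 84) + r*(-21*w^2 + 214*w + 396) - 231*w^2 - 671*w - 484
(5) = c^2*(24*m - 80) + c*(-24*m^2 + 92*m - 40) - 24*m^2 + 68*m + 40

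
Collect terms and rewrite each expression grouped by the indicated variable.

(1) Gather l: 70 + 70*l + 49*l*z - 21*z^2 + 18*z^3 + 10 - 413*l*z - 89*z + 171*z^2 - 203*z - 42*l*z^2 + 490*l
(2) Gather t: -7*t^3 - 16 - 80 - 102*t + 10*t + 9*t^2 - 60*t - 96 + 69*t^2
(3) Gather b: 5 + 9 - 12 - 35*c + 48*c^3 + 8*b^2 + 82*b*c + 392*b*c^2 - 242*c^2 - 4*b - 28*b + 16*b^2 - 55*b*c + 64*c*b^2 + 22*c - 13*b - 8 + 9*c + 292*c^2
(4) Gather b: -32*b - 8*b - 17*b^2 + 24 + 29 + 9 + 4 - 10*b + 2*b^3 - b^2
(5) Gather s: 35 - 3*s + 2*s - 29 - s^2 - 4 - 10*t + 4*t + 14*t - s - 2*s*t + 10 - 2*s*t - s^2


(1) = l*(-42*z^2 - 364*z + 560) + 18*z^3 + 150*z^2 - 292*z + 80
(2) = -7*t^3 + 78*t^2 - 152*t - 192
(3) = b^2*(64*c + 24) + b*(392*c^2 + 27*c - 45) + 48*c^3 + 50*c^2 - 4*c - 6
(4) = 2*b^3 - 18*b^2 - 50*b + 66
(5) = -2*s^2 + s*(-4*t - 2) + 8*t + 12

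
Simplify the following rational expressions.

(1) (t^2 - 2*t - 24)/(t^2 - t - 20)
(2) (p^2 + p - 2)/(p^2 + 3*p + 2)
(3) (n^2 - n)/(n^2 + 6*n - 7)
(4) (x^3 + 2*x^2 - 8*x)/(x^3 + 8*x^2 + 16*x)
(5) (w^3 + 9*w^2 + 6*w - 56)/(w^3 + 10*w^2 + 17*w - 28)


(1) = (t - 6)/(t - 5)
(2) = (p - 1)/(p + 1)
(3) = n/(n + 7)
(4) = (x - 2)/(x + 4)
(5) = (w - 2)/(w - 1)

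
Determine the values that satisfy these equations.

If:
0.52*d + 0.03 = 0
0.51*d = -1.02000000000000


Then:
No Solution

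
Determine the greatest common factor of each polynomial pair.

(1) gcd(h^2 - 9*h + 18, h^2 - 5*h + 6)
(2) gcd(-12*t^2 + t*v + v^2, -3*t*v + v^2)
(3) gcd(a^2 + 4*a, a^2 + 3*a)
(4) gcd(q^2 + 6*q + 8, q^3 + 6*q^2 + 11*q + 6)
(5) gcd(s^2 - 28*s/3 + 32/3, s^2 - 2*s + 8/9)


(1) = gcd((h - 6)*(h - 3), (h - 3)*(h - 2)) = h - 3
(2) = 3*t - v
(3) = a
(4) = q + 2
(5) = gcd((s - 8)*(s - 4/3), (s - 4/3)*(s - 2/3)) = s - 4/3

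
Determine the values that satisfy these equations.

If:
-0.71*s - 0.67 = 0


Then:
s = -0.94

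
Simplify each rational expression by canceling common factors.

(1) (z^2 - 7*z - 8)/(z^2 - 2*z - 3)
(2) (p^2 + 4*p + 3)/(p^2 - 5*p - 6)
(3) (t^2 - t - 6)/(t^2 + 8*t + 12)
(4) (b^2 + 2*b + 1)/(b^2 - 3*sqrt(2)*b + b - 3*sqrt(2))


(1) = (z - 8)/(z - 3)
(2) = (p + 3)/(p - 6)
(3) = (t - 3)/(t + 6)
(4) = (b + 1)/(b - 3*sqrt(2))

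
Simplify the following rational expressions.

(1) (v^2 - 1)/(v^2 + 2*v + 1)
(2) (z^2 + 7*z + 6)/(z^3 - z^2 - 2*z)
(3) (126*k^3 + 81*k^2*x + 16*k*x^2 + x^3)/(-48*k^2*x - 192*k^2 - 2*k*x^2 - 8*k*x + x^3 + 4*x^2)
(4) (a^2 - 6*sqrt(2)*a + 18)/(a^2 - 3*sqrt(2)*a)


(1) = (v - 1)/(v + 1)
(2) = (z + 6)/(z^2 - 2*z)
(3) = (21*k^2 + 10*k*x + x^2)/(-8*k*x - 32*k + x^2 + 4*x)
(4) = (a - 3*sqrt(2))/a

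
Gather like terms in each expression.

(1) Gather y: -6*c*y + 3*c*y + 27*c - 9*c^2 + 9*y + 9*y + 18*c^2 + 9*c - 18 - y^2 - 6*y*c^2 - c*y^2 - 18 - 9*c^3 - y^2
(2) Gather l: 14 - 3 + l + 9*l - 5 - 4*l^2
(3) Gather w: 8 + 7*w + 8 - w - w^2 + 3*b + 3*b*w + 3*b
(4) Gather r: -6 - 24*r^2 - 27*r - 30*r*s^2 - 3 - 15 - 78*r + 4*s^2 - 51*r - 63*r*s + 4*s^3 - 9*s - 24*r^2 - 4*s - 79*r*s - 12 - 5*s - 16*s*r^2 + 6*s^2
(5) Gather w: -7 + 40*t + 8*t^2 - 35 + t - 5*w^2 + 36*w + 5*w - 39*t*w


(1) = -9*c^3 + 9*c^2 + 36*c + y^2*(-c - 2) + y*(-6*c^2 - 3*c + 18) - 36
(2) = -4*l^2 + 10*l + 6
(3) = 6*b - w^2 + w*(3*b + 6) + 16
(4) = r^2*(-16*s - 48) + r*(-30*s^2 - 142*s - 156) + 4*s^3 + 10*s^2 - 18*s - 36
(5) = 8*t^2 + 41*t - 5*w^2 + w*(41 - 39*t) - 42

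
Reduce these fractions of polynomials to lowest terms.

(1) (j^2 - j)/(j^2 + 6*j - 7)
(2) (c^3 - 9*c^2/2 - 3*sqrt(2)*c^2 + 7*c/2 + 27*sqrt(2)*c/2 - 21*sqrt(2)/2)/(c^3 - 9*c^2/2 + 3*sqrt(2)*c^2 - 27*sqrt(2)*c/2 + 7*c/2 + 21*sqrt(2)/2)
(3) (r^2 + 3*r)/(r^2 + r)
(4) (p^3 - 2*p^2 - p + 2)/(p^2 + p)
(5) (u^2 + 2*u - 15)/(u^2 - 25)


(1) = j/(j + 7)
(2) = (4*c - 12*sqrt(2))/(4*c + 12*sqrt(2))
(3) = (r + 3)/(r + 1)
(4) = (p^2 - 3*p + 2)/p
(5) = (u - 3)/(u - 5)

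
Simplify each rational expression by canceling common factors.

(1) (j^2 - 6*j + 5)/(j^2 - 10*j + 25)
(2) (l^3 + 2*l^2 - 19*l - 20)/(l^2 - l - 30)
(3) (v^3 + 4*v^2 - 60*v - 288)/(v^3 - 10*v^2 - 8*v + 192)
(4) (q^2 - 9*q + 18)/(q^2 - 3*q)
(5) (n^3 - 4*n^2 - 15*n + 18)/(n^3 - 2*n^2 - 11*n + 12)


(1) = (j - 1)/(j - 5)
(2) = (l^2 - 3*l - 4)/(l - 6)
(3) = (v^2 + 12*v + 36)/(v^2 - 2*v - 24)
(4) = (q - 6)/q
(5) = (n - 6)/(n - 4)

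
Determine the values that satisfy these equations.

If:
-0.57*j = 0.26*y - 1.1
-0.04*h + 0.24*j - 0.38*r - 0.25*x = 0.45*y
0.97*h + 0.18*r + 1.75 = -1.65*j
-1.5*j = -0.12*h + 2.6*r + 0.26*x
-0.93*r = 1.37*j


Then:
h = 8.17
j = -6.99
r = 10.29
x = -58.85
y = 19.55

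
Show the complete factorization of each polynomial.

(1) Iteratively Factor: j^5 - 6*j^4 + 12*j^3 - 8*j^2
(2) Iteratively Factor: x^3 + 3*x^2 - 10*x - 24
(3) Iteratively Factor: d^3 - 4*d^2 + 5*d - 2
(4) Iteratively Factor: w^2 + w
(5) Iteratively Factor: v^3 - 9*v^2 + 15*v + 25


(1) = (j)*(j^4 - 6*j^3 + 12*j^2 - 8*j) = j*(j - 2)*(j^3 - 4*j^2 + 4*j) = j^2*(j - 2)*(j^2 - 4*j + 4) = j^2*(j - 2)^2*(j - 2)
(2) = (x + 2)*(x^2 + x - 12) = (x + 2)*(x + 4)*(x - 3)
(3) = (d - 2)*(d^2 - 2*d + 1) = (d - 2)*(d - 1)*(d - 1)
(4) = (w)*(w + 1)
(5) = (v + 1)*(v^2 - 10*v + 25) = (v - 5)*(v + 1)*(v - 5)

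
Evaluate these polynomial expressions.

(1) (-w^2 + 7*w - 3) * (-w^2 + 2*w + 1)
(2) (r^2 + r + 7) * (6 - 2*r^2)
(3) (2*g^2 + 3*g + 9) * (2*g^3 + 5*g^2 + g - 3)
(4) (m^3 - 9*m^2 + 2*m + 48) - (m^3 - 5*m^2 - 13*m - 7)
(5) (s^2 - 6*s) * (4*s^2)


(1) = w^4 - 9*w^3 + 16*w^2 + w - 3
(2) = -2*r^4 - 2*r^3 - 8*r^2 + 6*r + 42
(3) = 4*g^5 + 16*g^4 + 35*g^3 + 42*g^2 - 27
(4) = -4*m^2 + 15*m + 55
(5) = 4*s^4 - 24*s^3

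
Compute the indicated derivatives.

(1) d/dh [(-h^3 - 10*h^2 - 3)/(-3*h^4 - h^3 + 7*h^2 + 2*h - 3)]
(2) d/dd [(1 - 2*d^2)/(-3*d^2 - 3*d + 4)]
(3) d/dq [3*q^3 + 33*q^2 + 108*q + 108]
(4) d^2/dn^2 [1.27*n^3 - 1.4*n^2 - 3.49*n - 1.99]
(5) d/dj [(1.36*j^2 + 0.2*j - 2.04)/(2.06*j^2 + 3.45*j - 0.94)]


(1) = (h*(3*h + 20)*(3*h^4 + h^3 - 7*h^2 - 2*h + 3) - (h^3 + 10*h^2 + 3)*(12*h^3 + 3*h^2 - 14*h - 2))/(3*h^4 + h^3 - 7*h^2 - 2*h + 3)^2
(2) = (6*d^2 - 10*d + 3)/(9*d^4 + 18*d^3 - 15*d^2 - 24*d + 16)
(3) = 9*q^2 + 66*q + 108
(4) = 7.62*n - 2.8
(5) = (4.28*j^2 + 5.848*j + 6.85)/(4.2436*j^4 + 14.214*j^3 + 8.0297*j^2 - 6.486*j + 0.8836)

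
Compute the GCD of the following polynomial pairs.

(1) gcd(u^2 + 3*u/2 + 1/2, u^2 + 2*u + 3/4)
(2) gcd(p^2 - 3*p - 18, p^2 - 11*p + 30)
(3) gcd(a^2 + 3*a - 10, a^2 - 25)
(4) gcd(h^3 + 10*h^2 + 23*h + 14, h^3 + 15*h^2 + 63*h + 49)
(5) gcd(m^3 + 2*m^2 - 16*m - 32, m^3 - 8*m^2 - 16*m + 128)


(1) = gcd((u + 1/2)*(u + 1), (u + 1/2)*(u + 3/2)) = u + 1/2
(2) = gcd((p - 6)*(p + 3), (p - 6)*(p - 5)) = p - 6
(3) = gcd((a - 2)*(a + 5), (a - 5)*(a + 5)) = a + 5
(4) = gcd((h + 1)*(h + 2)*(h + 7), (h + 1)*(h + 7)^2) = h^2 + 8*h + 7
(5) = gcd((m - 4)*(m + 2)*(m + 4), (m - 8)*(m - 4)*(m + 4)) = m^2 - 16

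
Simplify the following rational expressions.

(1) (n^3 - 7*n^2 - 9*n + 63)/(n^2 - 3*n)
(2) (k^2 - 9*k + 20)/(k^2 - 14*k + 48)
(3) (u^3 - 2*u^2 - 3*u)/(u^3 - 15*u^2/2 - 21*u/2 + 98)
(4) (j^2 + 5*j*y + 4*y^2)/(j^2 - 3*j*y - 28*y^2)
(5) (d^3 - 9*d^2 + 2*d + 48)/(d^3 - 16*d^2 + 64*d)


(1) = (n^2 - 4*n - 21)/n
(2) = (k^2 - 9*k + 20)/(k^2 - 14*k + 48)
(3) = (2*u^3 - 4*u^2 - 6*u)/(2*u^3 - 15*u^2 - 21*u + 196)
(4) = (-j - y)/(-j + 7*y)
(5) = (d^2 - d - 6)/(d^2 - 8*d)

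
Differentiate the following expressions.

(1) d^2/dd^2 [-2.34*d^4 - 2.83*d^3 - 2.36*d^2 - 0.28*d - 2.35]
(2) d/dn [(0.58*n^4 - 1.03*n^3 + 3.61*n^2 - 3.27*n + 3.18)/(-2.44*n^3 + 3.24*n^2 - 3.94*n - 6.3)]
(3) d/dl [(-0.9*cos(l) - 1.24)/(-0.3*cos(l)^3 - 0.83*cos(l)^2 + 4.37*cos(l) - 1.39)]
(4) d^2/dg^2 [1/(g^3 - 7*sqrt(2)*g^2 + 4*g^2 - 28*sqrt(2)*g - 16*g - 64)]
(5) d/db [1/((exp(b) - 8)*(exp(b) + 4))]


(1) = -28.08*d^2 - 16.98*d - 4.72
(2) = (-1.4152*n^6 + 3.7584*n^5 - 1.3844*n^4 - 22.4572*n^3 + 39.116*n^2 - 66.0924*n + 33.1302)/(5.9536*n^6 - 15.8112*n^5 + 29.7248*n^4 + 5.2128*n^3 - 25.3004*n^2 + 49.644*n + 39.69)
(3) = (0.54*cos(l)^3 + 1.863*cos(l)^2 + 2.0584*cos(l) - 6.6698)*sin(l)/(0.09*cos(l)^6 + 0.498*cos(l)^5 - 1.9331*cos(l)^4 - 6.4202*cos(l)^3 + 21.4043*cos(l)^2 - 12.1486*cos(l) + 1.9321)
(4) = 2*((-3*g - 4 + 7*sqrt(2))*(-g^3 - 4*g^2 + 7*sqrt(2)*g^2 + 16*g + 28*sqrt(2)*g + 64) - (-3*g^2 - 8*g + 14*sqrt(2)*g + 16 + 28*sqrt(2))^2)/(-g^3 - 4*g^2 + 7*sqrt(2)*g^2 + 16*g + 28*sqrt(2)*g + 64)^3
(5) = 2*(2 - exp(b))*exp(b)/(exp(4*b) - 8*exp(3*b) - 48*exp(2*b) + 256*exp(b) + 1024)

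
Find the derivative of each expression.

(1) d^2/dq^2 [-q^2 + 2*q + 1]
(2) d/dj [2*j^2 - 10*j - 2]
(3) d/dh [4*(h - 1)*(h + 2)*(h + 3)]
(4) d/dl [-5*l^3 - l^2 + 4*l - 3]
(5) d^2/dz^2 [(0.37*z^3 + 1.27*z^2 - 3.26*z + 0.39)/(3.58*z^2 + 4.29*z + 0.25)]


(1) = -2
(2) = 4*j - 10
(3) = 12*h^2 + 32*h + 4
(4) = -15*l^2 - 2*l + 4
(5) = (-109.616022*z^3 + 25.551426*z^2 + 53.583138*z + 20.808548)/(45.882712*z^6 + 164.947068*z^5 + 207.272334*z^4 + 101.990889*z^3 + 14.474325*z^2 + 0.804375*z + 0.015625)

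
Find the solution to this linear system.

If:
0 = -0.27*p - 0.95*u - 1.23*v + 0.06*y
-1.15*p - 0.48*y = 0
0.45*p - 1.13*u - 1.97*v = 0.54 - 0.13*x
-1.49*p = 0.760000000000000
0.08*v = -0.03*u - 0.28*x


Then:
p = -0.51
u = 2.74
v = -1.95
x = 0.26
y = 1.22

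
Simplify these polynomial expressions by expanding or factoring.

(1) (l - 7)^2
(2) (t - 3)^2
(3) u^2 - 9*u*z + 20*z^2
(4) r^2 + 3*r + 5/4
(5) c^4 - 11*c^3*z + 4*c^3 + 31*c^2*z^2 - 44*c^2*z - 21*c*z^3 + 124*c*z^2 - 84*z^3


(1) = l^2 - 14*l + 49
(2) = t^2 - 6*t + 9
(3) = (u - 5*z)*(u - 4*z)
(4) = (r + 1/2)*(r + 5/2)
(5) = (c + 4)*(c - 7*z)*(c - 3*z)*(c - z)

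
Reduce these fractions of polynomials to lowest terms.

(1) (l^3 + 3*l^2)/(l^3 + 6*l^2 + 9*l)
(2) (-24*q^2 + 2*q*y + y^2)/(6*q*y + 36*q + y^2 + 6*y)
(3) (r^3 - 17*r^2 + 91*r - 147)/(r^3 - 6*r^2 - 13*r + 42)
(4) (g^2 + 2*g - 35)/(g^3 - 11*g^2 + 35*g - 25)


(1) = l/(l + 3)
(2) = (-4*q + y)/(y + 6)
(3) = (r^2 - 10*r + 21)/(r^2 + r - 6)
(4) = (g + 7)/(g^2 - 6*g + 5)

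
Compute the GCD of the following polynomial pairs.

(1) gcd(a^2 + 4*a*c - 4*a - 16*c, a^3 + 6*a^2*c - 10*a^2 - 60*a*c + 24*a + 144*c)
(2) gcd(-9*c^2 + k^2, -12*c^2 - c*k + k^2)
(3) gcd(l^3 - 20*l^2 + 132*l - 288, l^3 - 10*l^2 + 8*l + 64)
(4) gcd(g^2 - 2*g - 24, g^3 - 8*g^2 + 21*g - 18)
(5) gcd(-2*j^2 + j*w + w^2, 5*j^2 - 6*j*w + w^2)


(1) = gcd((a - 4)*(a + 4*c), (a - 6)*(a - 4)*(a + 6*c)) = a - 4
(2) = gcd((-3*c + k)*(3*c + k), (-4*c + k)*(3*c + k)) = 3*c + k
(3) = gcd((l - 8)*(l - 6)^2, (l - 8)*(l - 4)*(l + 2)) = l - 8
(4) = 1
(5) = -j + w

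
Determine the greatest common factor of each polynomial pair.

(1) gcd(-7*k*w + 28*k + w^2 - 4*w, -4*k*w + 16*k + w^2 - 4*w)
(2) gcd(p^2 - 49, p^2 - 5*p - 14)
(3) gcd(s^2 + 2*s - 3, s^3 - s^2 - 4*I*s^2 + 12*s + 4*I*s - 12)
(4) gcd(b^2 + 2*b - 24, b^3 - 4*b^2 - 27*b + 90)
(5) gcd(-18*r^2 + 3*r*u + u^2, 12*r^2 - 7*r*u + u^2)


(1) = w - 4
(2) = p - 7
(3) = gcd((s - 1)*(s + 3), (s - 1)*(s - 6*I)*(s + 2*I)) = s - 1
(4) = gcd((b - 4)*(b + 6), (b - 6)*(b - 3)*(b + 5)) = 1
(5) = gcd((-3*r + u)*(6*r + u), (-4*r + u)*(-3*r + u)) = 3*r - u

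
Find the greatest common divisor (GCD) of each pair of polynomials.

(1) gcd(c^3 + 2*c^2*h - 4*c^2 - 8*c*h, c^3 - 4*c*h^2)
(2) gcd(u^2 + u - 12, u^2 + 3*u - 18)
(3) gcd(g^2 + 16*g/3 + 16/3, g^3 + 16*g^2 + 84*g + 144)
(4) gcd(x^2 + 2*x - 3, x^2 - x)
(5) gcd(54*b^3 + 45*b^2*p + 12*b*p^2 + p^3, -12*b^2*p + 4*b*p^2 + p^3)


(1) = c^2 + 2*c*h
(2) = gcd((u - 3)*(u + 4), (u - 3)*(u + 6)) = u - 3
(3) = g + 4
(4) = x - 1
(5) = 6*b + p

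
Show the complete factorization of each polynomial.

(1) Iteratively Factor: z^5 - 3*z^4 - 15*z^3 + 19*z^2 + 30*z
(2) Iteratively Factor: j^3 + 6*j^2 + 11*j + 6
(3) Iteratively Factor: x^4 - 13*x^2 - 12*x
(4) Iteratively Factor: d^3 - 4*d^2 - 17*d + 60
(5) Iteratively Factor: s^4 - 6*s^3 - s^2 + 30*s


(1) = (z + 1)*(z^4 - 4*z^3 - 11*z^2 + 30*z) = z*(z + 1)*(z^3 - 4*z^2 - 11*z + 30) = z*(z + 1)*(z + 3)*(z^2 - 7*z + 10) = z*(z - 2)*(z + 1)*(z + 3)*(z - 5)
(2) = (j + 2)*(j^2 + 4*j + 3) = (j + 2)*(j + 3)*(j + 1)
(3) = (x + 3)*(x^3 - 3*x^2 - 4*x) = (x - 4)*(x + 3)*(x^2 + x) = (x - 4)*(x + 1)*(x + 3)*(x)
(4) = (d - 3)*(d^2 - d - 20) = (d - 3)*(d + 4)*(d - 5)
(5) = (s + 2)*(s^3 - 8*s^2 + 15*s) = s*(s + 2)*(s^2 - 8*s + 15) = s*(s - 3)*(s + 2)*(s - 5)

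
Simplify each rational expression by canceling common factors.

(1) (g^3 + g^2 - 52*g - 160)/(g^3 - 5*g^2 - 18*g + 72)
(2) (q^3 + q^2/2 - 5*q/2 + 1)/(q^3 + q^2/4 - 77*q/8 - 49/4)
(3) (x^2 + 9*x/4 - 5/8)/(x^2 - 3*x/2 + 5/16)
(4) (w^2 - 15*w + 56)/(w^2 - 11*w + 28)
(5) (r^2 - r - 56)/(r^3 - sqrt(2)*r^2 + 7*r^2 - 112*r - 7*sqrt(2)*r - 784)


(1) = (g^2 - 3*g - 40)/(g^2 - 9*g + 18)
(2) = (8*q^2 - 12*q + 4)/(8*q^2 - 14*q - 49)
(3) = (4*x + 10)/(4*x - 5)
(4) = (w - 8)/(w - 4)
(5) = (r - 8)/(r^2 - sqrt(2)*r - 112)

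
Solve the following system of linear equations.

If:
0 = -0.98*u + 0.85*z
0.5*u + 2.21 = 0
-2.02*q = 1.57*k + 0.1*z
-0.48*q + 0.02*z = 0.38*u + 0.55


Then:
k = -2.43
q = 2.14
u = -4.42
z = -5.10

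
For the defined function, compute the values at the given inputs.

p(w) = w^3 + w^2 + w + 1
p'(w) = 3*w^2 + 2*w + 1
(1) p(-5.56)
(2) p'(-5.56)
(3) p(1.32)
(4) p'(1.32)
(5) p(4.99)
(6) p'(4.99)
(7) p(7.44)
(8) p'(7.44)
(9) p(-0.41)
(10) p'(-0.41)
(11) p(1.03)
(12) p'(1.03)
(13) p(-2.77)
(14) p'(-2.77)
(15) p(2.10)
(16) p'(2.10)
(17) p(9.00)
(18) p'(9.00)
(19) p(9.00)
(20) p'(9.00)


(1) = -145.53
(2) = 82.62
(3) = 6.36
(4) = 8.87
(5) = 155.14
(6) = 85.68
(7) = 475.62
(8) = 181.94
(9) = 0.69
(10) = 0.68
(11) = 4.18
(12) = 6.24
(13) = -15.35
(14) = 18.48
(15) = 16.77
(16) = 18.43
(17) = 820.00
(18) = 262.00
(19) = 820.00
(20) = 262.00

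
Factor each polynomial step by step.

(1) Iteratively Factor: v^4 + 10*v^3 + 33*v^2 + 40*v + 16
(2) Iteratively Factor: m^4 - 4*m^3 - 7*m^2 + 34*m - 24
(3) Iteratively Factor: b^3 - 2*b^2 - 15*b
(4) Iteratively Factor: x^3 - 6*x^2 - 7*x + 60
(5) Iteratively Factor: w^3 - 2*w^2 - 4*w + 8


(1) = (v + 4)*(v^3 + 6*v^2 + 9*v + 4) = (v + 1)*(v + 4)*(v^2 + 5*v + 4) = (v + 1)^2*(v + 4)*(v + 4)
(2) = (m + 3)*(m^3 - 7*m^2 + 14*m - 8) = (m - 1)*(m + 3)*(m^2 - 6*m + 8) = (m - 4)*(m - 1)*(m + 3)*(m - 2)
(3) = (b + 3)*(b^2 - 5*b) = b*(b + 3)*(b - 5)
(4) = (x - 5)*(x^2 - x - 12) = (x - 5)*(x + 3)*(x - 4)
(5) = (w - 2)*(w^2 - 4) = (w - 2)^2*(w + 2)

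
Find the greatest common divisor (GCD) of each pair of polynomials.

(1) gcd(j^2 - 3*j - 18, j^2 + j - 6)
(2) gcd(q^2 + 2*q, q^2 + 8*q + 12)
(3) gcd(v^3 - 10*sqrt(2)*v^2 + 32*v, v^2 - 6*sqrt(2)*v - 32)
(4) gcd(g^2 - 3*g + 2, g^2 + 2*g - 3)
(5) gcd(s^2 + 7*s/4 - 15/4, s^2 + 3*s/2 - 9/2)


(1) = gcd((j - 6)*(j + 3), (j - 2)*(j + 3)) = j + 3
(2) = gcd(q*(q + 2), (q + 2)*(q + 6)) = q + 2
(3) = gcd(v*(v - 8*sqrt(2))*(v - 2*sqrt(2)), (v - 8*sqrt(2))*(v + 2*sqrt(2))) = v - 8*sqrt(2)
(4) = g - 1
(5) = gcd((s - 5/4)*(s + 3), (s - 3/2)*(s + 3)) = s + 3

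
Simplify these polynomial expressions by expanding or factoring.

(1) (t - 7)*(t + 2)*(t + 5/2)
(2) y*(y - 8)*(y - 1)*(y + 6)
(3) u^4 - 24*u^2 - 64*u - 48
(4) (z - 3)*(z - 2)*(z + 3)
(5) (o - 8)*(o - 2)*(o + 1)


(1) = t^3 - 5*t^2/2 - 53*t/2 - 35
(2) = y^4 - 3*y^3 - 46*y^2 + 48*y
(3) = (u - 6)*(u + 2)^3
(4) = z^3 - 2*z^2 - 9*z + 18
(5) = o^3 - 9*o^2 + 6*o + 16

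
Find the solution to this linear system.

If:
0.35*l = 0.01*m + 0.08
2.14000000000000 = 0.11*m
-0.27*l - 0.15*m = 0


Then:
No Solution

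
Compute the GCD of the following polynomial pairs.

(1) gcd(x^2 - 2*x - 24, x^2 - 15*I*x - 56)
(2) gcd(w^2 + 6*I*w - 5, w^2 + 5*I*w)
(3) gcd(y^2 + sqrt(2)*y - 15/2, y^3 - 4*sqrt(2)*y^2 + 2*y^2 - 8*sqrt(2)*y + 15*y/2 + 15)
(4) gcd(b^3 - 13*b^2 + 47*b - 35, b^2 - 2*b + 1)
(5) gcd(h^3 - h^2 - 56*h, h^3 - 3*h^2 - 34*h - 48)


(1) = 1
(2) = gcd((w + I)*(w + 5*I), w*(w + 5*I)) = w + 5*I
(3) = y - 3*sqrt(2)/2
(4) = gcd((b - 7)*(b - 5)*(b - 1), (b - 1)^2) = b - 1
(5) = gcd(h*(h - 8)*(h + 7), (h - 8)*(h + 2)*(h + 3)) = h - 8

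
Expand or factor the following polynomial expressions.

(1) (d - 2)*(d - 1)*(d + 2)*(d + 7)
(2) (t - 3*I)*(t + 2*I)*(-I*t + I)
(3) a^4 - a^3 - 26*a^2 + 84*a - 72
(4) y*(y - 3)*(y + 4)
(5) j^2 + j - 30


(1) = d^4 + 6*d^3 - 11*d^2 - 24*d + 28
(2) = -I*t^3 - t^2 + I*t^2 + t - 6*I*t + 6*I
(3) = (a - 3)*(a - 2)^2*(a + 6)
(4) = y^3 + y^2 - 12*y
(5) = (j - 5)*(j + 6)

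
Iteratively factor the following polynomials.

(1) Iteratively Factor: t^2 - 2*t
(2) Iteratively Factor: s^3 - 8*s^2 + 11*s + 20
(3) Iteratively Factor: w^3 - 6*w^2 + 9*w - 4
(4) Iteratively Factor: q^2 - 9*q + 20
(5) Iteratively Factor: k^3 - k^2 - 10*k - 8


(1) = (t - 2)*(t)
(2) = (s + 1)*(s^2 - 9*s + 20) = (s - 5)*(s + 1)*(s - 4)
(3) = (w - 4)*(w^2 - 2*w + 1) = (w - 4)*(w - 1)*(w - 1)
(4) = (q - 5)*(q - 4)
(5) = (k + 2)*(k^2 - 3*k - 4) = (k + 1)*(k + 2)*(k - 4)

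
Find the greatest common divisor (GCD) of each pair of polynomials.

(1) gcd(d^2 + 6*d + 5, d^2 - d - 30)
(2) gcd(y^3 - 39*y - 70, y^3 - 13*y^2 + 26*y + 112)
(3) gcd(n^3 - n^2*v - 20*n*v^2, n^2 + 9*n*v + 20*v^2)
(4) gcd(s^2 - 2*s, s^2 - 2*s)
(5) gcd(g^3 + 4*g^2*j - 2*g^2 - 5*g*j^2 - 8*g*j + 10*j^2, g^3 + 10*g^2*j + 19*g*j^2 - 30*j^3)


(1) = d + 5
(2) = y^2 - 5*y - 14
(3) = gcd(n*(n - 5*v)*(n + 4*v), (n + 4*v)*(n + 5*v)) = n + 4*v
(4) = gcd(s*(s - 2), s*(s - 2)) = s^2 - 2*s
(5) = g^2 + 4*g*j - 5*j^2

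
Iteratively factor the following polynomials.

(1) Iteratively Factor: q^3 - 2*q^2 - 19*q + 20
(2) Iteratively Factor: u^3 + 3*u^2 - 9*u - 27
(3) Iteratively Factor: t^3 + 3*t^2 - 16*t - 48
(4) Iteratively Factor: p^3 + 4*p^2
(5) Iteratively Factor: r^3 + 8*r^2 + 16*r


(1) = (q - 5)*(q^2 + 3*q - 4) = (q - 5)*(q + 4)*(q - 1)
(2) = (u + 3)*(u^2 - 9) = (u + 3)^2*(u - 3)
(3) = (t - 4)*(t^2 + 7*t + 12) = (t - 4)*(t + 4)*(t + 3)
(4) = (p)*(p^2 + 4*p) = p*(p + 4)*(p)
(5) = (r + 4)*(r^2 + 4*r) = (r + 4)^2*(r)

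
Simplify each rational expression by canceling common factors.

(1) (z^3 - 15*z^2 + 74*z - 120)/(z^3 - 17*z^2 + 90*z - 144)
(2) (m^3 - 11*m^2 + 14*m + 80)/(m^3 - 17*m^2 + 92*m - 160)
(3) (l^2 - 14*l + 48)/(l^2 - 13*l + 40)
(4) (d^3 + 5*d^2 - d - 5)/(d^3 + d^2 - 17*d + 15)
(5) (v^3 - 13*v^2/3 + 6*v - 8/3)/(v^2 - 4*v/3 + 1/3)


(1) = (z^2 - 9*z + 20)/(z^2 - 11*z + 24)
(2) = (m + 2)/(m - 4)
(3) = (l - 6)/(l - 5)
(4) = (d + 1)/(d - 3)
(5) = (3*v^2 - 10*v + 8)/(3*v - 1)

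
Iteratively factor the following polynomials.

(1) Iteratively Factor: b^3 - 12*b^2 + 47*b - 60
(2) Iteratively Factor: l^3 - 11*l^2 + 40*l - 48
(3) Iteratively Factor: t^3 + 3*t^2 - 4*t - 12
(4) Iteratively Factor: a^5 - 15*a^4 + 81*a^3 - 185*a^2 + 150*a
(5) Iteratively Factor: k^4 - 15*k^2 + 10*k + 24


(1) = (b - 4)*(b^2 - 8*b + 15) = (b - 5)*(b - 4)*(b - 3)
(2) = (l - 3)*(l^2 - 8*l + 16) = (l - 4)*(l - 3)*(l - 4)
(3) = (t - 2)*(t^2 + 5*t + 6) = (t - 2)*(t + 2)*(t + 3)
(4) = (a)*(a^4 - 15*a^3 + 81*a^2 - 185*a + 150) = a*(a - 5)*(a^3 - 10*a^2 + 31*a - 30) = a*(a - 5)^2*(a^2 - 5*a + 6) = a*(a - 5)^2*(a - 3)*(a - 2)
(5) = (k - 2)*(k^3 + 2*k^2 - 11*k - 12) = (k - 3)*(k - 2)*(k^2 + 5*k + 4) = (k - 3)*(k - 2)*(k + 4)*(k + 1)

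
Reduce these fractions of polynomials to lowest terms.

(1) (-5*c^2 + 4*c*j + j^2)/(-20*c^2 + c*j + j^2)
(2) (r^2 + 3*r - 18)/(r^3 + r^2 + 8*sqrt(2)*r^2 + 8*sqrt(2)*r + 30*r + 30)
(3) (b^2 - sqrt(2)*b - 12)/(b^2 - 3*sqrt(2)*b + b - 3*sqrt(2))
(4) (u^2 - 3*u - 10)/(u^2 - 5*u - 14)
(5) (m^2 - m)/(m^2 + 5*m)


(1) = (c - j)/(4*c - j)
(2) = (r^2 + 3*r - 18)/(r^3 + r^2*(1 + 8*sqrt(2)) + r*(8*sqrt(2) + 30) + 30)
(3) = (b + 2*sqrt(2))/(b + 1)
(4) = (u - 5)/(u - 7)
(5) = (m - 1)/(m + 5)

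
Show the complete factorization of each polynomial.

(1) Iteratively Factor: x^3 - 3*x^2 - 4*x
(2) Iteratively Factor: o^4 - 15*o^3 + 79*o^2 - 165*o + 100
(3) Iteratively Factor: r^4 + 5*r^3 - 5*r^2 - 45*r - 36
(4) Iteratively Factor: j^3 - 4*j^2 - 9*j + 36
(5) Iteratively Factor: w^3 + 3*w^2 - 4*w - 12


(1) = (x + 1)*(x^2 - 4*x) = (x - 4)*(x + 1)*(x)
(2) = (o - 5)*(o^3 - 10*o^2 + 29*o - 20) = (o - 5)^2*(o^2 - 5*o + 4) = (o - 5)^2*(o - 4)*(o - 1)
(3) = (r + 4)*(r^3 + r^2 - 9*r - 9) = (r + 3)*(r + 4)*(r^2 - 2*r - 3) = (r + 1)*(r + 3)*(r + 4)*(r - 3)
(4) = (j - 3)*(j^2 - j - 12) = (j - 3)*(j + 3)*(j - 4)
(5) = (w + 3)*(w^2 - 4) = (w - 2)*(w + 3)*(w + 2)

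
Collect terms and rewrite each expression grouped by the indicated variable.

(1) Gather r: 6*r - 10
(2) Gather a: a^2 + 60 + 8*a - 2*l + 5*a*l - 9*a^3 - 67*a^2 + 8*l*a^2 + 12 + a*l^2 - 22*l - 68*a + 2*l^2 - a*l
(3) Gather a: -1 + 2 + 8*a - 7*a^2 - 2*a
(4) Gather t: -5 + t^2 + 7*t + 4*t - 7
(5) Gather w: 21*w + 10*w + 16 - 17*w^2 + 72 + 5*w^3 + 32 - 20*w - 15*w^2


(1) = 6*r - 10
(2) = -9*a^3 + a^2*(8*l - 66) + a*(l^2 + 4*l - 60) + 2*l^2 - 24*l + 72
(3) = -7*a^2 + 6*a + 1
(4) = t^2 + 11*t - 12
(5) = 5*w^3 - 32*w^2 + 11*w + 120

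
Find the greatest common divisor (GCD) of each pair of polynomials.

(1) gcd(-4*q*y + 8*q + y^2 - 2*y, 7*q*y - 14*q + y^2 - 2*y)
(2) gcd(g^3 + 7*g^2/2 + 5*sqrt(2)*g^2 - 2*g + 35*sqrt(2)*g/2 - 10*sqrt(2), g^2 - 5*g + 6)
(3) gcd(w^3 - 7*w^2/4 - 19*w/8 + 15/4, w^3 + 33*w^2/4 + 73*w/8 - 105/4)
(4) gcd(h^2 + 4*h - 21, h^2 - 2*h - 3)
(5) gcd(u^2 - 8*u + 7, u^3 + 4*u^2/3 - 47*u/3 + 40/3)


(1) = y - 2
(2) = 1
(3) = w - 5/4
(4) = gcd((h - 3)*(h + 7), (h - 3)*(h + 1)) = h - 3
(5) = u - 1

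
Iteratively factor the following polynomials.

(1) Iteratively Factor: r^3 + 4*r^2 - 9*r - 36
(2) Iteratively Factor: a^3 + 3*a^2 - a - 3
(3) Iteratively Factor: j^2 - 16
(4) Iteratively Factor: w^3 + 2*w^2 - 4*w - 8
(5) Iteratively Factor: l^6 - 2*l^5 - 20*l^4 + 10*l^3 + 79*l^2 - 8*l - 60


(1) = (r - 3)*(r^2 + 7*r + 12) = (r - 3)*(r + 3)*(r + 4)
(2) = (a + 3)*(a^2 - 1) = (a + 1)*(a + 3)*(a - 1)
(3) = (j - 4)*(j + 4)
(4) = (w + 2)*(w^2 - 4) = (w - 2)*(w + 2)*(w + 2)
(5) = (l - 2)*(l^5 - 20*l^3 - 30*l^2 + 19*l + 30) = (l - 5)*(l - 2)*(l^4 + 5*l^3 + 5*l^2 - 5*l - 6) = (l - 5)*(l - 2)*(l - 1)*(l^3 + 6*l^2 + 11*l + 6) = (l - 5)*(l - 2)*(l - 1)*(l + 1)*(l^2 + 5*l + 6) = (l - 5)*(l - 2)*(l - 1)*(l + 1)*(l + 2)*(l + 3)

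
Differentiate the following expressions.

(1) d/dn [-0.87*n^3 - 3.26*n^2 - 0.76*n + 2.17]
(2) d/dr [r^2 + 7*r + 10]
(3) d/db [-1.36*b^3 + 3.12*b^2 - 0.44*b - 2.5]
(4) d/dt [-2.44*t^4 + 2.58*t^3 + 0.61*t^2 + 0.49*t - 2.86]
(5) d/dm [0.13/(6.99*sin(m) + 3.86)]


(1) = -2.61*n^2 - 6.52*n - 0.76
(2) = 2*r + 7
(3) = -4.08*b^2 + 6.24*b - 0.44
(4) = -9.76*t^3 + 7.74*t^2 + 1.22*t + 0.49
(5) = -0.9087*cos(m)/(6.99*sin(m) + 3.86)^2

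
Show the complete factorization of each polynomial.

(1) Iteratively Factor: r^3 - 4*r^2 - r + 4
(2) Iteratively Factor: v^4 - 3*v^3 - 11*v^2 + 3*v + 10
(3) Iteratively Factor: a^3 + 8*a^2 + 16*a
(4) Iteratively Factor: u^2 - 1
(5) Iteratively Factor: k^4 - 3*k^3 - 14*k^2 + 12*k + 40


(1) = (r - 1)*(r^2 - 3*r - 4) = (r - 4)*(r - 1)*(r + 1)
(2) = (v + 2)*(v^3 - 5*v^2 - v + 5) = (v - 1)*(v + 2)*(v^2 - 4*v - 5) = (v - 5)*(v - 1)*(v + 2)*(v + 1)
(3) = (a)*(a^2 + 8*a + 16) = a*(a + 4)*(a + 4)
(4) = (u - 1)*(u + 1)
(5) = (k - 2)*(k^3 - k^2 - 16*k - 20) = (k - 2)*(k + 2)*(k^2 - 3*k - 10) = (k - 2)*(k + 2)^2*(k - 5)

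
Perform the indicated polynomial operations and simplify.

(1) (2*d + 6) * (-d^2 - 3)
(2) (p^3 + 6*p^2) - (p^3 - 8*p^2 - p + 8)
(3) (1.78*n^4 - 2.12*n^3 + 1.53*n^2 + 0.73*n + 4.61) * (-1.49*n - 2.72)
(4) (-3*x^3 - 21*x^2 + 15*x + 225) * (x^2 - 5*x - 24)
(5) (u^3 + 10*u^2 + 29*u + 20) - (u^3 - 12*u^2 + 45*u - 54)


(1) = -2*d^3 - 6*d^2 - 6*d - 18
(2) = 14*p^2 + p - 8
(3) = -2.6522*n^5 - 1.6828*n^4 + 3.4867*n^3 - 5.2493*n^2 - 8.8545*n - 12.5392
(4) = -3*x^5 - 6*x^4 + 192*x^3 + 654*x^2 - 1485*x - 5400
(5) = 22*u^2 - 16*u + 74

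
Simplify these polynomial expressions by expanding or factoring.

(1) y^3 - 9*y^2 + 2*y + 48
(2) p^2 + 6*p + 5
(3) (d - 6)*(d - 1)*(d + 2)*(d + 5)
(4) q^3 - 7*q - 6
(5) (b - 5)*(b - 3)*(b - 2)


(1) = (y - 8)*(y - 3)*(y + 2)
(2) = (p + 1)*(p + 5)
(3) = d^4 - 33*d^2 - 28*d + 60
(4) = (q - 3)*(q + 1)*(q + 2)
(5) = b^3 - 10*b^2 + 31*b - 30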